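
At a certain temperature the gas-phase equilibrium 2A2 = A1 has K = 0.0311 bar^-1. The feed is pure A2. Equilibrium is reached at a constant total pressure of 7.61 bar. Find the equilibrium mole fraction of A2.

y_A2 = 0.835

Basis: 1 mol A2 initially; let X = conversion of A2. Extent ξ = 0.5X.
At extent ξ: n_A2 = 1 − X; n_A1 = 0.5X.
Summing: n_T = 1 − 0.5X.
y_i = n_i/n_T, p_i = y_i·P. K = p_A1 / (p_A2^2).
Substituting and setting equal to 0.0311 bar^-1 gives a polynomial in X; the root in (0,1) is X = 0.283.
Then n_A2 = 0.717, n_T = 0.858, so y_A2 = 0.835.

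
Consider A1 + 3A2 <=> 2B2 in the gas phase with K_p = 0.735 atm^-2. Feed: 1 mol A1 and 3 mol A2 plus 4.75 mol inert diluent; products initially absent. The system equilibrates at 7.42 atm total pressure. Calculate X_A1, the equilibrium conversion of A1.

X = 0.511

Basis: 1 mol A1 initially; let X = conversion of A1. Extent ξ = X.
Species balance: n_A1 = 1 − X; n_A2 = 3 − 3X; n_B2 = 2X; n_I = 4.75 (inert).
Summing: n_T = 8.75 − 2X.
With p_i = (n_i/n_T)P, K_p = p_B2^2 / (p_A1 p_A2^3).
Equating to 0.735 atm^-2 and solving on 0 < X < 1: X = 0.511.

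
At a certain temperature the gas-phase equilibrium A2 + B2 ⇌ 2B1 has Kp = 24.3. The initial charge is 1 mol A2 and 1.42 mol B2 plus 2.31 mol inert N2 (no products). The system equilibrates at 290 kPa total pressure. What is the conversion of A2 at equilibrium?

X = 0.817

Let X = conversion of A2 (basis 1 mol A2); extent of reaction ξ = X.
Species balance: n_A2 = 1 − X; n_B2 = 1.42 − X; n_B1 = 2X; n_I = 2.31 (inert).
n_T stays at 4.73 (no change in mole number).
With p_i = (n_i/n_T)P, Kp = p_B1^2 / (p_A2 p_B2).
This yields a degree-2 equation in X; solving on (0,1), X = 0.817.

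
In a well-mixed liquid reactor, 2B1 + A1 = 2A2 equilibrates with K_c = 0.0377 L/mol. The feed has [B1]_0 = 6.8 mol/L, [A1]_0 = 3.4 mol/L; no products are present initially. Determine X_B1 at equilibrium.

X = 0.238

Let X = conversion of B1; extent ξ = 6.8X/2 mol/L.
Concentrations: [B1] = 6.8 − 6.8X; [A1] = 3.4 − 3.4X; [A2] = 6.8X.
K_c = [A2]^2 / ([B1]^2 [A1]).
This equals 0.0377 at X = 0.238 (the root in 0 < X < 1).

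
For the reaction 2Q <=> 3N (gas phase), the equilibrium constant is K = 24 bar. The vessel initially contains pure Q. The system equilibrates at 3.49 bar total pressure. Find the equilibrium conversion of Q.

X = 0.669

Let X = conversion of Q (basis 1 mol Q); extent of reaction ξ = 0.5X.
Species balance: n_Q = 1 − X; n_N = 1.5X.
Summing: n_T = 1 + 0.5X.
y_i = n_i/n_T, p_i = y_i·P. K = p_N^3 / (p_Q^2).
Substituting and setting equal to 24 bar gives a polynomial in X; the root in (0,1) is X = 0.669.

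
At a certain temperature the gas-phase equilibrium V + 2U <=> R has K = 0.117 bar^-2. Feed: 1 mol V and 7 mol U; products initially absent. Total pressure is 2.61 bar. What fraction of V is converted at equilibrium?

Basis: 1 mol V initially; let X = conversion of V. Extent ξ = X.
Moles: n_V = 1 − X; n_U = 7 − 2X; n_R = X.
Summing: n_T = 8 − 2X.
With p_i = (n_i/n_T)P, K = p_R / (p_V p_U^2).
This yields a degree-3 equation in X; solving on (0,1), X = 0.372.

X = 0.372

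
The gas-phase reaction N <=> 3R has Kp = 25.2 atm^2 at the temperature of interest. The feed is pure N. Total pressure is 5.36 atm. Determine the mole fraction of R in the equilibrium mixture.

y_R = 0.665

Let X = conversion of N (basis 1 mol N); extent of reaction ξ = X.
Species balance: n_N = 1 − X; n_R = 3X.
n_T = Σnᵢ = 1 + 2X.
y_i = n_i/n_T, p_i = y_i·P. Kp = p_R^3 / (p_N).
Substituting and setting equal to 25.2 atm^2 gives a polynomial in X; the root in (0,1) is X = 0.398.
Then n_R = 1.19, n_T = 1.8, so y_R = 0.665.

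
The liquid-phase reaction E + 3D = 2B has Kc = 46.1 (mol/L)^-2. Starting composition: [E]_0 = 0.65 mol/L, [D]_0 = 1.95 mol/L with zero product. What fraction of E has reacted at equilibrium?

X = 0.745

Let X = conversion of E; extent ξ = 0.65·X mol/L.
Concentrations: [E] = 0.65 − 0.65X; [D] = 1.95 − 1.95X; [B] = 1.3X.
Kc = [B]^2 / ([E] [D]^3).
Setting equal to 46.1 and solving for X on (0,1) gives X = 0.745.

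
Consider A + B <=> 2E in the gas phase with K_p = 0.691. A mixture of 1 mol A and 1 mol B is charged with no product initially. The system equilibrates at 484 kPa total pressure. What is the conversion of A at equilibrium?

Take 1 mol A as basis and let X be its fractional conversion, so ξ = X.
Moles: n_A = 1 − X; n_B = 1 − X; n_E = 2X.
n_T stays at 2 (no change in mole number).
Mole fractions y_i = n_i/n_T; K_p = p_E^2 / (p_A p_B) with p_i = y_i·P.
This yields a degree-2 equation in X; solving on (0,1), X = 0.294.

X = 0.294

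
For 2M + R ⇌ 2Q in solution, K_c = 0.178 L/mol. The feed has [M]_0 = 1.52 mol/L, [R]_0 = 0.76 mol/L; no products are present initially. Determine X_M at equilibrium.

Let X = conversion of M; extent ξ = 1.52X/2 mol/L.
Concentrations: [M] = 1.52 − 1.52X; [R] = 0.76 − 0.76X; [Q] = 1.52X.
K_c = [Q]^2 / ([M]^2 [R]).
Setting equal to 0.178 and solving for X on (0,1) gives X = 0.242.

X = 0.242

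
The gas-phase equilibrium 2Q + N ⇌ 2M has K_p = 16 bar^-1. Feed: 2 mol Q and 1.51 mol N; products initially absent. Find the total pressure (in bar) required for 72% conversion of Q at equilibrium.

P = 1.46 bar

Basis: 2 mol Q initially; let X = conversion of Q. Extent ξ = X.
Species balance: n_Q = 2 − 2X; n_N = 1.51 − X; n_M = 2X.
Total moles n_T = 3.51 − X.
K_p = p_M^2 / (p_Q^2 p_N) with p_i = (n_i/n_T)·P.
At X = 0.72: the mole-fraction product g(X) = Π y_i^ν_i = 23.35. Since K_p = g(X)·P^{-1}, P = (g/K_p)^(1/1) = (23.35/16)^(1/1) = 1.46 bar.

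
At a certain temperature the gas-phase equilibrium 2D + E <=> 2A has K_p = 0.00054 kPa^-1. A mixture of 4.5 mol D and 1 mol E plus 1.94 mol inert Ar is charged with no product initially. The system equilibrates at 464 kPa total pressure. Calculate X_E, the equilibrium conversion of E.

X = 0.304

Basis: 1 mol E initially; let X = conversion of E. Extent ξ = X.
At extent ξ: n_D = 4.5 − 2X; n_E = 1 − X; n_A = 2X; n_I = 1.94 (inert).
n_T = Σnᵢ = 7.44 − X.
Mole fractions y_i = n_i/n_T; K_p = p_A^2 / (p_D^2 p_E) with p_i = y_i·P.
Setting this equal to 0.00054 kPa^-1 and taking the physical root (0 < X < 1) gives X = 0.304.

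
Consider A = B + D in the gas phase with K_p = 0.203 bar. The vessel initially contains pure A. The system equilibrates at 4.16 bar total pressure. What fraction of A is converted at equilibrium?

Basis: 1 mol A initially; let X = conversion of A. Extent ξ = X.
Moles: n_A = 1 − X; n_B = X; n_D = X.
n_T = Σnᵢ = 1 + X.
y_i = n_i/n_T, p_i = y_i·P. K_p = p_B p_D / (p_A).
This yields a degree-2 equation in X; solving on (0,1), X = 0.216.

X = 0.216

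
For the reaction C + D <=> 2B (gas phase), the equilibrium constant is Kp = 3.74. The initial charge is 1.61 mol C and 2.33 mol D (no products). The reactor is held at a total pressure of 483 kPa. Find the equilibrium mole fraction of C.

Take 1.61 mol C as basis and let X be its fractional conversion, so ξ = 1.61X.
Species balance: n_C = 1.61 − 1.61X; n_D = 2.33 − 1.61X; n_B = 3.22X.
Total moles n_T = 3.94 (Δν = 0, constant).
Mole fractions y_i = n_i/n_T; Kp = p_B^2 / (p_C p_D) with p_i = y_i·P.
This yields a degree-2 equation in X; solving on (0,1), X = 0.582.
Then n_C = 0.673, n_T = 3.94, so y_C = 0.171.

y_C = 0.171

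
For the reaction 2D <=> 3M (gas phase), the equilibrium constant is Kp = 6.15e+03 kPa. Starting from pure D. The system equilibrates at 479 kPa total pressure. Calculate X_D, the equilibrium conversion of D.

Let X = conversion of D (basis 1 mol D); extent of reaction ξ = 0.5X.
Moles: n_D = 1 − X; n_M = 1.5X.
Summing: n_T = 1 + 0.5X.
y_i = n_i/n_T, p_i = y_i·P. Kp = p_M^3 / (p_D^2).
Substituting and setting equal to 6.15e+03 kPa gives a polynomial in X; the root in (0,1) is X = 0.728.

X = 0.728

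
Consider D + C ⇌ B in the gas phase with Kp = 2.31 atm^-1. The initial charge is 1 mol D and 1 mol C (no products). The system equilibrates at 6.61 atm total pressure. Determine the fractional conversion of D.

X = 0.752

Take 1 mol D as basis and let X be its fractional conversion, so ξ = X.
At extent ξ: n_D = 1 − X; n_C = 1 − X; n_B = X.
Total moles n_T = 2 − X.
Mole fractions y_i = n_i/n_T; Kp = p_B / (p_D p_C) with p_i = y_i·P.
Equating to 2.31 atm^-1 and solving on 0 < X < 1: X = 0.752.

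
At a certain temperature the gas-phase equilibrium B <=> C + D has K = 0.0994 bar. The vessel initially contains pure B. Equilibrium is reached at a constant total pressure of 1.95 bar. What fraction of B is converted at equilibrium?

X = 0.220

Take 1 mol B as basis and let X be its fractional conversion, so ξ = X.
Moles: n_B = 1 − X; n_C = X; n_D = X.
Total moles n_T = 1 + X.
With p_i = (n_i/n_T)P, K = p_C p_D / (p_B).
Setting this equal to 0.0994 bar and taking the physical root (0 < X < 1) gives X = 0.220.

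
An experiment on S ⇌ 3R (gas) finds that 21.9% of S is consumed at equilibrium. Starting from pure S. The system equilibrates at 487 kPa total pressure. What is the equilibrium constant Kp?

Kp = 4.16e+04 kPa^2

Basis: 1 mol S initially; let X = conversion of S. Extent ξ = X.
Mole table: n_S = 1 − X; n_R = 3X.
Summing: n_T = 1 + 2X.
At X = 0.219: n_S = 0.781, n_R = 0.657, n_T = 1.44.
p_i = (n_i/n_T)·P. Kp = p_R^3 / (p_S) = 4.16e+04 kPa^2.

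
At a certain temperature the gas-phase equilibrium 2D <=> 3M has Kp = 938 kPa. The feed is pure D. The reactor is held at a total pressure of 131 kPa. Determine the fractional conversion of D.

X = 0.672

Let X = conversion of D (basis 1 mol D); extent of reaction ξ = 0.5X.
At extent ξ: n_D = 1 − X; n_M = 1.5X.
n_T = Σnᵢ = 1 + 0.5X.
Mole fractions y_i = n_i/n_T; Kp = p_M^3 / (p_D^2) with p_i = y_i·P.
Equating to 938 kPa and solving on 0 < X < 1: X = 0.672.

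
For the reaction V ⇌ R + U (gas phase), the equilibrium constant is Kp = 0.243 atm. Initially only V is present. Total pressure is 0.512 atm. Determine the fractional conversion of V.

X = 0.567

Let X = conversion of V (basis 1 mol V); extent of reaction ξ = X.
Moles: n_V = 1 − X; n_R = X; n_U = X.
Total moles n_T = 1 + X.
y_i = n_i/n_T, p_i = y_i·P. Kp = p_R p_U / (p_V).
Substituting and setting equal to 0.243 atm gives a polynomial in X; the root in (0,1) is X = 0.567.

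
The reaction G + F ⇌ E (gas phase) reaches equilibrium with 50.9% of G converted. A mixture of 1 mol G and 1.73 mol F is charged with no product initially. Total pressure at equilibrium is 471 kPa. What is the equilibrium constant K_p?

Let X = conversion of G (basis 1 mol G); extent of reaction ξ = X.
Species balance: n_G = 1 − X; n_F = 1.73 − X; n_E = X.
Summing: n_T = 2.73 − X.
At X = 0.509: n_G = 0.491, n_F = 1.22, n_E = 0.509, n_T = 2.22.
p_i = (n_i/n_T)·P. K_p = p_E / (p_G p_F) = 0.004 kPa^-1.

K_p = 0.004 kPa^-1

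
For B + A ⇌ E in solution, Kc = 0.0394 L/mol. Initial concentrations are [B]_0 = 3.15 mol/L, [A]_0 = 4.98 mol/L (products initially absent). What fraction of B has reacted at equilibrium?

X = 0.151

Let X = conversion of B; extent ξ = 3.15·X mol/L.
Concentrations: [B] = 3.15 − 3.15X; [A] = 4.98 − 3.15X; [E] = 3.15X.
Kc = [E] / ([B] [A]).
This equals 0.0394 at X = 0.151 (the root in 0 < X < 1).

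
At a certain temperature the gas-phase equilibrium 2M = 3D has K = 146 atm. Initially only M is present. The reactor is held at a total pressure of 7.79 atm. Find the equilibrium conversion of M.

Basis: 1 mol M initially; let X = conversion of M. Extent ξ = 0.5X.
At extent ξ: n_M = 1 − X; n_D = 1.5X.
Summing: n_T = 1 + 0.5X.
With p_i = (n_i/n_T)P, K = p_D^3 / (p_M^2).
This yields a degree-3 equation in X; solving on (0,1), X = 0.760.

X = 0.760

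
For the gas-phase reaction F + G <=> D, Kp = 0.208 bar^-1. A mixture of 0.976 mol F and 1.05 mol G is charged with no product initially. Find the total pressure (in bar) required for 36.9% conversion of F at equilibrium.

P = 6.79 bar

Take 0.976 mol F as basis and let X be its fractional conversion, so ξ = 0.976X.
Species balance: n_F = 0.976 − 0.976X; n_G = 1.05 − 0.976X; n_D = 0.976X.
n_T = Σnᵢ = 2.03 − 0.976X.
Kp = p_D / (p_F p_G) with p_i = (n_i/n_T)·P.
At X = 0.369: the mole-fraction product g(X) = Π y_i^ν_i = 1.412. Since Kp = g(X)·P^{-1}, P = (g/Kp)^(1/1) = (1.412/0.208)^(1/1) = 6.79 bar.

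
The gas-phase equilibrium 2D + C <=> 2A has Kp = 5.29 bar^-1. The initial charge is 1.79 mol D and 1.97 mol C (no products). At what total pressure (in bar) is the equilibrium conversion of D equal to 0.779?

P = 5.65 bar

Let X = conversion of D (basis 1.79 mol D); extent of reaction ξ = 0.895X.
At extent ξ: n_D = 1.79 − 1.79X; n_C = 1.97 − 0.895X; n_A = 1.79X.
Total moles n_T = 3.76 − 0.895X.
Kp = p_A^2 / (p_D^2 p_C) with p_i = (n_i/n_T)·P.
At X = 0.779: the mole-fraction product g(X) = Π y_i^ν_i = 29.9. Since Kp = g(X)·P^{-1}, P = (g/Kp)^(1/1) = (29.9/5.29)^(1/1) = 5.65 bar.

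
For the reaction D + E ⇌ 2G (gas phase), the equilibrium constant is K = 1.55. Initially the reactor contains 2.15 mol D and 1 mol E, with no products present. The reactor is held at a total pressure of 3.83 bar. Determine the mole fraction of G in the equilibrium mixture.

y_G = 0.341

Basis: 1 mol E initially; let X = conversion of E. Extent ξ = X.
Mole table: n_D = 2.15 − X; n_E = 1 − X; n_G = 2X.
n_T stays at 3.15 (no change in mole number).
With p_i = (n_i/n_T)P, K = p_G^2 / (p_D p_E).
This yields a degree-2 equation in X; solving on (0,1), X = 0.538.
Then n_G = 1.08, n_T = 3.15, so y_G = 0.341.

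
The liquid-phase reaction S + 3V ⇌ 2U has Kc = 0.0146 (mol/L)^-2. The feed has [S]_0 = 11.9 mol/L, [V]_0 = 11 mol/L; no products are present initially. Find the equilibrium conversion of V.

Let X = conversion of V; extent ξ = 11X/3 mol/L.
Concentrations: [S] = 11.9 − 3.67X; [V] = 11 − 11X; [U] = 7.33X.
Kc = [U]^2 / ([S] [V]^3).
Equating to 0.0146 (mol/L)^-2: the physical root is X = 0.557.

X = 0.557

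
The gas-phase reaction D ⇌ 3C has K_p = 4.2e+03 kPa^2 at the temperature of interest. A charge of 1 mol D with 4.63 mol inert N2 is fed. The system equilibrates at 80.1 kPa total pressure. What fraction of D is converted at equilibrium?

X = 0.707

Take 1 mol D as basis and let X be its fractional conversion, so ξ = X.
Species balance: n_D = 1 − X; n_C = 3X; n_I = 4.63 (inert).
n_T = Σnᵢ = 5.63 + 2X.
Mole fractions y_i = n_i/n_T; K_p = p_C^3 / (p_D) with p_i = y_i·P.
This yields a degree-3 equation in X; solving on (0,1), X = 0.707.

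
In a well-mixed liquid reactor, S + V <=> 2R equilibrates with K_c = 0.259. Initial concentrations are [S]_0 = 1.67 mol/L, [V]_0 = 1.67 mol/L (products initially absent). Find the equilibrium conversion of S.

Let X = conversion of S; extent ξ = 1.67·X mol/L.
Concentrations: [S] = 1.67 − 1.67X; [V] = 1.67 − 1.67X; [R] = 3.34X.
K_c = [R]^2 / ([S] [V]).
Solving K_c = 0.259 for X ∈ (0,1): X = 0.203.

X = 0.203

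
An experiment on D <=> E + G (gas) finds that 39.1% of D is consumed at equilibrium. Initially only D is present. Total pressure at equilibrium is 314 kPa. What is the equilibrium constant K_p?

K_p = 56.7 kPa

Take 1 mol D as basis and let X be its fractional conversion, so ξ = X.
Mole table: n_D = 1 − X; n_E = X; n_G = X.
n_T = Σnᵢ = 1 + X.
At X = 0.391: n_D = 0.609, n_E = 0.391, n_G = 0.391, n_T = 1.39.
p_i = (n_i/n_T)·P. K_p = p_E p_G / (p_D) = 56.7 kPa.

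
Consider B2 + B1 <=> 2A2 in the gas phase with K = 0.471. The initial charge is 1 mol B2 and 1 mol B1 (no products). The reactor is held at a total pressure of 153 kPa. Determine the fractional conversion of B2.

Basis: 1 mol B2 initially; let X = conversion of B2. Extent ξ = X.
Moles: n_B2 = 1 − X; n_B1 = 1 − X; n_A2 = 2X.
Total moles n_T = 2 (Δν = 0, constant).
y_i = n_i/n_T, p_i = y_i·P. K = p_A2^2 / (p_B2 p_B1).
Setting this equal to 0.471 and taking the physical root (0 < X < 1) gives X = 0.255.

X = 0.255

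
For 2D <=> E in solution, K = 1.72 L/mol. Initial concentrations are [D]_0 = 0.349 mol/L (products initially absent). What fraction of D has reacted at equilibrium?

Let X = conversion of D; extent ξ = 0.349X/2 mol/L.
Concentrations: [D] = 0.349 − 0.349X; [E] = 0.174X.
K = [E] / ([D]^2).
This equals 1.72 at X = 0.413 (the root in 0 < X < 1).

X = 0.413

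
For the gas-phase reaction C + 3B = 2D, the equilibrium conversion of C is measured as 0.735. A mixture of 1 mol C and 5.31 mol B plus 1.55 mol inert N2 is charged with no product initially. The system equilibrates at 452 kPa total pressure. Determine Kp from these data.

Let X = conversion of C (basis 1 mol C); extent of reaction ξ = X.
Species balance: n_C = 1 − X; n_B = 5.31 − 3X; n_D = 2X; n_I = 1.55 (inert).
n_T = Σnᵢ = 7.86 − 2X.
At X = 0.735: n_C = 0.265, n_B = 3.1, n_D = 1.47, n_T = 6.39.
p_i = (n_i/n_T)·P. Kp = p_D^2 / (p_C p_B^3) = 5.44e-05 kPa^-2.

Kp = 5.44e-05 kPa^-2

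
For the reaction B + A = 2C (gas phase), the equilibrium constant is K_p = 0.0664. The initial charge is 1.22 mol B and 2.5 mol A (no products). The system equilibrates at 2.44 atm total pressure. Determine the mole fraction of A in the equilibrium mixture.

Let X = conversion of B (basis 1.22 mol B); extent of reaction ξ = 1.22X.
At extent ξ: n_B = 1.22 − 1.22X; n_A = 2.5 − 1.22X; n_C = 2.44X.
Total moles n_T = 3.72 (Δν = 0, constant).
y_i = n_i/n_T, p_i = y_i·P. K_p = p_C^2 / (p_B p_A).
Substituting and setting equal to 0.0664 gives a polynomial in X; the root in (0,1) is X = 0.162.
Then n_A = 2.3, n_T = 3.72, so y_A = 0.619.

y_A = 0.619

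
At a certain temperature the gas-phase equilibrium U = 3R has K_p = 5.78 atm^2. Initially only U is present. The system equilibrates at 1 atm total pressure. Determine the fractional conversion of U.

X = 0.713

Take 1 mol U as basis and let X be its fractional conversion, so ξ = X.
At extent ξ: n_U = 1 − X; n_R = 3X.
Summing: n_T = 1 + 2X.
With p_i = (n_i/n_T)P, K_p = p_R^3 / (p_U).
Equating to 5.78 atm^2 and solving on 0 < X < 1: X = 0.713.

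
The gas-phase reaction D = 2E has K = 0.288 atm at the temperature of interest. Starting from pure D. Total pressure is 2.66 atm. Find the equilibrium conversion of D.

X = 0.162

Basis: 1 mol D initially; let X = conversion of D. Extent ξ = X.
Moles: n_D = 1 − X; n_E = 2X.
n_T = Σnᵢ = 1 + X.
With p_i = (n_i/n_T)P, K = p_E^2 / (p_D).
Setting this equal to 0.288 atm and taking the physical root (0 < X < 1) gives X = 0.162.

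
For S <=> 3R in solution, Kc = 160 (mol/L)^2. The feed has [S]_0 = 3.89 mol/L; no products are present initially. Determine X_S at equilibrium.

Let X = conversion of S; extent ξ = 3.89·X mol/L.
Concentrations: [S] = 3.89 − 3.89X; [R] = 11.7X.
Kc = [R]^3 / ([S]).
Solving Kc = 160 for X ∈ (0,1): X = 0.558.

X = 0.558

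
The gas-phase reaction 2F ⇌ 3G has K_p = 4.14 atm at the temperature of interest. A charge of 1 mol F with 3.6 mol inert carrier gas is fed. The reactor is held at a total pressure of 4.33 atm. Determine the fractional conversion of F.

Let X = conversion of F (basis 1 mol F); extent of reaction ξ = 0.5X.
Moles: n_F = 1 − X; n_G = 1.5X; n_I = 3.6 (inert).
n_T = Σnᵢ = 4.6 + 0.5X.
With p_i = (n_i/n_T)P, K_p = p_G^3 / (p_F^2).
Setting this equal to 4.14 atm and taking the physical root (0 < X < 1) gives X = 0.603.

X = 0.603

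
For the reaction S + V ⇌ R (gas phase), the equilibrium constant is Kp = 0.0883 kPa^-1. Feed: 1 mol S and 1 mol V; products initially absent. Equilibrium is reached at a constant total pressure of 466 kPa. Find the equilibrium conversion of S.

X = 0.846

Basis: 1 mol S initially; let X = conversion of S. Extent ξ = X.
At extent ξ: n_S = 1 − X; n_V = 1 − X; n_R = X.
Summing: n_T = 2 − X.
y_i = n_i/n_T, p_i = y_i·P. Kp = p_R / (p_S p_V).
Setting this equal to 0.0883 kPa^-1 and taking the physical root (0 < X < 1) gives X = 0.846.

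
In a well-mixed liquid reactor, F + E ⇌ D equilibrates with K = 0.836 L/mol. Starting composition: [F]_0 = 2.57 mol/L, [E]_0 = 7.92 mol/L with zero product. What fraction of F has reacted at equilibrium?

X = 0.829

Let X = conversion of F; extent ξ = 2.57·X mol/L.
Concentrations: [F] = 2.57 − 2.57X; [E] = 7.92 − 2.57X; [D] = 2.57X.
K = [D] / ([F] [E]).
Setting equal to 0.836 and solving for X on (0,1) gives X = 0.829.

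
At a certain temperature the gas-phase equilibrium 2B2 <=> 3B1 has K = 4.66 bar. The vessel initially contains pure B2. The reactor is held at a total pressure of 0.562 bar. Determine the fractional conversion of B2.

Take 1 mol B2 as basis and let X be its fractional conversion, so ξ = 0.5X.
Moles: n_B2 = 1 − X; n_B1 = 1.5X.
Total moles n_T = 1 + 0.5X.
With p_i = (n_i/n_T)P, K = p_B1^3 / (p_B2^2).
Equating to 4.66 bar and solving on 0 < X < 1: X = 0.687.

X = 0.687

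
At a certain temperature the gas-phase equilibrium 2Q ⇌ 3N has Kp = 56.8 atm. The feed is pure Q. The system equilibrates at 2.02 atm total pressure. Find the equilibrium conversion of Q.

X = 0.793

Let X = conversion of Q (basis 1 mol Q); extent of reaction ξ = 0.5X.
At extent ξ: n_Q = 1 − X; n_N = 1.5X.
n_T = Σnᵢ = 1 + 0.5X.
Mole fractions y_i = n_i/n_T; Kp = p_N^3 / (p_Q^2) with p_i = y_i·P.
Setting this equal to 56.8 atm and taking the physical root (0 < X < 1) gives X = 0.793.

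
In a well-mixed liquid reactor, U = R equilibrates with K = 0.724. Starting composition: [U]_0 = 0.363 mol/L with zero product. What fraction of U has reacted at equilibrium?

Let X = conversion of U; extent ξ = 0.363·X mol/L.
Concentrations: [U] = 0.363 − 0.363X; [R] = 0.363X.
K = [R] / ([U]).
Setting equal to 0.724 and solving for X on (0,1) gives X = 0.420.

X = 0.420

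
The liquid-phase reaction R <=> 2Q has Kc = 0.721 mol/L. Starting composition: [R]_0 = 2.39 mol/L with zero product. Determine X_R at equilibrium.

Let X = conversion of R; extent ξ = 2.39·X mol/L.
Concentrations: [R] = 2.39 − 2.39X; [Q] = 4.78X.
Kc = [Q]^2 / ([R]).
Setting equal to 0.721 and solving for X on (0,1) gives X = 0.239.

X = 0.239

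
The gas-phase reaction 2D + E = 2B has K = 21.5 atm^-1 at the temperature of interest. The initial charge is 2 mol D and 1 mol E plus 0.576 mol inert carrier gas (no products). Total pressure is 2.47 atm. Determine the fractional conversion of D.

X = 0.701

Let X = conversion of D (basis 2 mol D); extent of reaction ξ = X.
At extent ξ: n_D = 2 − 2X; n_E = 1 − X; n_B = 2X; n_I = 0.576 (inert).
n_T = Σnᵢ = 3.58 − X.
With p_i = (n_i/n_T)P, K = p_B^2 / (p_D^2 p_E).
Setting this equal to 21.5 atm^-1 and taking the physical root (0 < X < 1) gives X = 0.701.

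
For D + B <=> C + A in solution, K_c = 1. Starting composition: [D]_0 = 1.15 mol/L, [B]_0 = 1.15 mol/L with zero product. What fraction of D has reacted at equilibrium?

X = 0.500

Let X = conversion of D; extent ξ = 1.15·X mol/L.
Concentrations: [D] = 1.15 − 1.15X; [B] = 1.15 − 1.15X; [C] = 1.15X; [A] = 1.15X.
K_c = [C] [A] / ([D] [B]).
Solving K_c = 1 for X ∈ (0,1): X = 0.500.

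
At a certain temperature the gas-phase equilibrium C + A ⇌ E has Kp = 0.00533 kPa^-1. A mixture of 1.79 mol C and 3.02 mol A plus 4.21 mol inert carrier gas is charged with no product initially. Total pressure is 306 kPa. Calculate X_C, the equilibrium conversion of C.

Take 1.79 mol C as basis and let X be its fractional conversion, so ξ = 1.79X.
Species balance: n_C = 1.79 − 1.79X; n_A = 3.02 − 1.79X; n_E = 1.79X; n_I = 4.21 (inert).
Total moles n_T = 9.02 − 1.79X.
With p_i = (n_i/n_T)P, Kp = p_E / (p_C p_A).
Equating to 0.00533 kPa^-1 and solving on 0 < X < 1: X = 0.321.

X = 0.321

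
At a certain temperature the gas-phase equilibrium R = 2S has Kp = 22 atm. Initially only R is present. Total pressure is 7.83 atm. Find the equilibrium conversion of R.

X = 0.642

Basis: 1 mol R initially; let X = conversion of R. Extent ξ = X.
Species balance: n_R = 1 − X; n_S = 2X.
Summing: n_T = 1 + X.
Mole fractions y_i = n_i/n_T; Kp = p_S^2 / (p_R) with p_i = y_i·P.
This yields a degree-2 equation in X; solving on (0,1), X = 0.642.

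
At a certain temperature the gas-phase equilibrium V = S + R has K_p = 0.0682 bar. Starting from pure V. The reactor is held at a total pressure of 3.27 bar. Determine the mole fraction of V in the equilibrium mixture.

y_V = 0.750

Let X = conversion of V (basis 1 mol V); extent of reaction ξ = X.
At extent ξ: n_V = 1 − X; n_S = X; n_R = X.
n_T = Σnᵢ = 1 + X.
y_i = n_i/n_T, p_i = y_i·P. K_p = p_S p_R / (p_V).
Equating to 0.0682 bar and solving on 0 < X < 1: X = 0.143.
Then n_V = 0.857, n_T = 1.14, so y_V = 0.750.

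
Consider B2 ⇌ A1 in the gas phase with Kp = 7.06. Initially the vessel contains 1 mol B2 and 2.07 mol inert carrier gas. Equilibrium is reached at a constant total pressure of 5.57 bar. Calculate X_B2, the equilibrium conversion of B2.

Take 1 mol B2 as basis and let X be its fractional conversion, so ξ = X.
Mole table: n_B2 = 1 − X; n_A1 = X; n_I = 2.07 (inert).
n_T stays at 3.07 (no change in mole number).
With p_i = (n_i/n_T)P, Kp = p_A1 / (p_B2).
Equating to 7.06 and solving on 0 < X < 1: X = 0.876.

X = 0.876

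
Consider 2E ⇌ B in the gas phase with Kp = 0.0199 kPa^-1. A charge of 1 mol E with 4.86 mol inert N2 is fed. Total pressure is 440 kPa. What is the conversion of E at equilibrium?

Let X = conversion of E (basis 1 mol E); extent of reaction ξ = 0.5X.
At extent ξ: n_E = 1 − X; n_B = 0.5X; n_I = 4.86 (inert).
n_T = Σnᵢ = 5.86 − 0.5X.
With p_i = (n_i/n_T)P, Kp = p_B / (p_E^2).
Equating to 0.0199 kPa^-1 and solving on 0 < X < 1: X = 0.573.

X = 0.573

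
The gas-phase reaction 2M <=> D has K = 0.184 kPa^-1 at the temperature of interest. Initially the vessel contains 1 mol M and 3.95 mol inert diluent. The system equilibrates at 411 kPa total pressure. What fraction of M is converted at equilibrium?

Take 1 mol M as basis and let X be its fractional conversion, so ξ = 0.5X.
Mole table: n_M = 1 − X; n_D = 0.5X; n_I = 3.95 (inert).
Summing: n_T = 4.95 − 0.5X.
With p_i = (n_i/n_T)P, K = p_D / (p_M^2).
Setting this equal to 0.184 kPa^-1 and taking the physical root (0 < X < 1) gives X = 0.841.

X = 0.841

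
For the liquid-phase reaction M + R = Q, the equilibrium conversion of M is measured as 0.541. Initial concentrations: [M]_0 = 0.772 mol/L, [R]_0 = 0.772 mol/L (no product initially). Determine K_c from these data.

K_c = 3.33 L/mol

Let X = conversion of M.
Concentrations: [M] = 0.772 − 0.772X; [R] = 0.772 − 0.772X; [Q] = 0.772X.
At X = 0.541: [M] = 0.354, [R] = 0.354, [Q] = 0.418.
K_c = [Q] / ([M] [R]) = 3.33 L/mol.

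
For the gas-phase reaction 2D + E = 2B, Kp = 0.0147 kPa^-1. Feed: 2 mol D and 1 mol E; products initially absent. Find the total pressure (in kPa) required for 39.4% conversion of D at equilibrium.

Take 2 mol D as basis and let X be its fractional conversion, so ξ = X.
Mole table: n_D = 2 − 2X; n_E = 1 − X; n_B = 2X.
Total moles n_T = 3 − X.
Kp = p_B^2 / (p_D^2 p_E) with p_i = (n_i/n_T)·P.
At X = 0.394: the mole-fraction product g(X) = Π y_i^ν_i = 1.818. Since Kp = g(X)·P^{-1}, P = (g/Kp)^(1/1) = (1.818/0.0147)^(1/1) = 124 kPa.

P = 124 kPa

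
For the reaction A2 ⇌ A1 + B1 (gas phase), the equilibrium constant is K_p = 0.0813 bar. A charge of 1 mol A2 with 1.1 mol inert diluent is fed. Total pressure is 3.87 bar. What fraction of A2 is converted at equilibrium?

Let X = conversion of A2 (basis 1 mol A2); extent of reaction ξ = X.
Species balance: n_A2 = 1 − X; n_A1 = X; n_B1 = X; n_I = 1.1 (inert).
Summing: n_T = 2.1 + X.
With p_i = (n_i/n_T)P, K_p = p_A1 p_B1 / (p_A2).
Substituting and setting equal to 0.0813 bar gives a polynomial in X; the root in (0,1) is X = 0.197.

X = 0.197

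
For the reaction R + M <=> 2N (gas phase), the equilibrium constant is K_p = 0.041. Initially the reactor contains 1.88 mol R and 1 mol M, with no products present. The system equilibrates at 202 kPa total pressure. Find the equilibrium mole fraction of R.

y_R = 0.609

Take 1 mol M as basis and let X be its fractional conversion, so ξ = X.
Species balance: n_R = 1.88 − X; n_M = 1 − X; n_N = 2X.
Total moles n_T = 2.88 (Δν = 0, constant).
With p_i = (n_i/n_T)P, K_p = p_N^2 / (p_R p_M).
This yields a degree-2 equation in X; solving on (0,1), X = 0.125.
Then n_R = 1.75, n_T = 2.88, so y_R = 0.609.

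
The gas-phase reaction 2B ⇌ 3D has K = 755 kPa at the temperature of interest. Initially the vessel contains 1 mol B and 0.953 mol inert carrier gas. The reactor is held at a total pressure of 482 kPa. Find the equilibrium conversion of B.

Let X = conversion of B (basis 1 mol B); extent of reaction ξ = 0.5X.
Species balance: n_B = 1 − X; n_D = 1.5X; n_I = 0.953 (inert).
n_T = Σnᵢ = 1.95 + 0.5X.
With p_i = (n_i/n_T)P, K = p_D^3 / (p_B^2).
Substituting and setting equal to 755 kPa gives a polynomial in X; the root in (0,1) is X = 0.574.

X = 0.574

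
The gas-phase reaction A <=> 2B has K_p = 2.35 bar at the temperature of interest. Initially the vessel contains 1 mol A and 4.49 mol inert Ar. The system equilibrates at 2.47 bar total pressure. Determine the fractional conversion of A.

X = 0.683

Let X = conversion of A (basis 1 mol A); extent of reaction ξ = X.
Mole table: n_A = 1 − X; n_B = 2X; n_I = 4.49 (inert).
Total moles n_T = 5.49 + X.
y_i = n_i/n_T, p_i = y_i·P. K_p = p_B^2 / (p_A).
This yields a degree-2 equation in X; solving on (0,1), X = 0.683.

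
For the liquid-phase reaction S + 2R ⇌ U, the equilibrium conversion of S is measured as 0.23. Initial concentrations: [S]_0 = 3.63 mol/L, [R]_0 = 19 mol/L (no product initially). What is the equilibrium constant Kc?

Let X = conversion of S.
Concentrations: [S] = 3.63 − 3.63X; [R] = 19 − 7.26X; [U] = 3.63X.
At X = 0.23: [S] = 2.8, [R] = 17.3, [U] = 0.835.
Kc = [U] / ([S] [R]^2) = 0.000995 (mol/L)^-2.

Kc = 0.000995 (mol/L)^-2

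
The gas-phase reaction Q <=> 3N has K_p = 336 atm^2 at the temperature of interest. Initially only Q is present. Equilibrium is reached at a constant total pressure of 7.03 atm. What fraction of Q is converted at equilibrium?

X = 0.739

Let X = conversion of Q (basis 1 mol Q); extent of reaction ξ = X.
At extent ξ: n_Q = 1 − X; n_N = 3X.
Summing: n_T = 1 + 2X.
y_i = n_i/n_T, p_i = y_i·P. K_p = p_N^3 / (p_Q).
Setting this equal to 336 atm^2 and taking the physical root (0 < X < 1) gives X = 0.739.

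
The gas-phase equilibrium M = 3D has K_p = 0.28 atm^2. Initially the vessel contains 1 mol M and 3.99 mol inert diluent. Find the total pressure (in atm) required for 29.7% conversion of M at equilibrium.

P = 2.95 atm

Let X = conversion of M (basis 1 mol M); extent of reaction ξ = X.
Species balance: n_M = 1 − X; n_D = 3X; n_I = 3.99 (inert).
Summing: n_T = 4.99 + 2X.
K_p = p_D^3 / (p_M) with p_i = (n_i/n_T)·P.
At X = 0.297: the mole-fraction product g(X) = Π y_i^ν_i = 0.03227. Since K_p = g(X)·P^{2}, P = (K_p/g)^(1/2) = (0.28/0.03227)^(1/2) = 2.95 atm.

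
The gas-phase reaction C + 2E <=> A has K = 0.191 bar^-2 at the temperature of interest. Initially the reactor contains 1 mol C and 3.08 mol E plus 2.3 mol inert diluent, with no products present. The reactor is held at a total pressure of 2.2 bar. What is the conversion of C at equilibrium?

Let X = conversion of C (basis 1 mol C); extent of reaction ξ = X.
Species balance: n_C = 1 − X; n_E = 3.08 − 2X; n_A = X; n_I = 2.3 (inert).
Total moles n_T = 6.38 − 2X.
With p_i = (n_i/n_T)P, K = p_A / (p_C p_E^2).
Setting this equal to 0.191 bar^-2 and taking the physical root (0 < X < 1) gives X = 0.161.

X = 0.161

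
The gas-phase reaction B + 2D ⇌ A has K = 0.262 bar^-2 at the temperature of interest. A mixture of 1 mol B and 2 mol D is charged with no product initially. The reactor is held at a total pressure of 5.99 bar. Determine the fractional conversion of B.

Let X = conversion of B (basis 1 mol B); extent of reaction ξ = X.
Species balance: n_B = 1 − X; n_D = 2 − 2X; n_A = X.
Total moles n_T = 3 − 2X.
Mole fractions y_i = n_i/n_T; K = p_A / (p_B p_D^2) with p_i = y_i·P.
Setting this equal to 0.262 bar^-2 and taking the physical root (0 < X < 1) gives X = 0.630.

X = 0.630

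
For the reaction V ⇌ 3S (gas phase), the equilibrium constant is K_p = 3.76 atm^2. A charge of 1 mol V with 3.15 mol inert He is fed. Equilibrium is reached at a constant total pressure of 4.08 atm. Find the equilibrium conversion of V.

X = 0.484

Basis: 1 mol V initially; let X = conversion of V. Extent ξ = X.
At extent ξ: n_V = 1 − X; n_S = 3X; n_I = 3.15 (inert).
Summing: n_T = 4.15 + 2X.
y_i = n_i/n_T, p_i = y_i·P. K_p = p_S^3 / (p_V).
Substituting and setting equal to 3.76 atm^2 gives a polynomial in X; the root in (0,1) is X = 0.484.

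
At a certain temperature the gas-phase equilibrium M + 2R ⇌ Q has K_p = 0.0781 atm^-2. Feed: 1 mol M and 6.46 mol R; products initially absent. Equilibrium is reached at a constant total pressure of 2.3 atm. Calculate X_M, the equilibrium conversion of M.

X = 0.233

Let X = conversion of M (basis 1 mol M); extent of reaction ξ = X.
Moles: n_M = 1 − X; n_R = 6.46 − 2X; n_Q = X.
Total moles n_T = 7.46 − 2X.
With p_i = (n_i/n_T)P, K_p = p_Q / (p_M p_R^2).
Substituting and setting equal to 0.0781 atm^-2 gives a polynomial in X; the root in (0,1) is X = 0.233.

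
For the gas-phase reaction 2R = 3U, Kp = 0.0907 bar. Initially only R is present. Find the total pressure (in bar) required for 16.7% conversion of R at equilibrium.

Let X = conversion of R (basis 1 mol R); extent of reaction ξ = 0.5X.
Species balance: n_R = 1 − X; n_U = 1.5X.
Total moles n_T = 1 + 0.5X.
Kp = p_U^3 / (p_R^2) with p_i = (n_i/n_T)·P.
At X = 0.167: the mole-fraction product g(X) = Π y_i^ν_i = 0.02091. Since Kp = g(X)·P^{1}, P = (Kp/g)^(1/1) = (0.0907/0.02091)^(1/1) = 4.34 bar.

P = 4.34 bar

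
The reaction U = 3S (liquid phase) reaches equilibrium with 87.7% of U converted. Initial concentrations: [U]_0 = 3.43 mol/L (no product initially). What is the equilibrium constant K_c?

K_c = 1.74e+03 (mol/L)^2

Let X = conversion of U.
Concentrations: [U] = 3.43 − 3.43X; [S] = 10.3X.
At X = 0.877: [U] = 0.422, [S] = 9.02.
K_c = [S]^3 / ([U]) = 1.74e+03 (mol/L)^2.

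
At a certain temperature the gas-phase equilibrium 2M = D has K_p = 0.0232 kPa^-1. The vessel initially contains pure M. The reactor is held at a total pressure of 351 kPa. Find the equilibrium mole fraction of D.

y_D = 0.706

Basis: 1 mol M initially; let X = conversion of M. Extent ξ = 0.5X.
Mole table: n_M = 1 − X; n_D = 0.5X.
n_T = Σnᵢ = 1 − 0.5X.
y_i = n_i/n_T, p_i = y_i·P. K_p = p_D / (p_M^2).
This yields a degree-2 equation in X; solving on (0,1), X = 0.827.
Then n_D = 0.414, n_T = 0.586, so y_D = 0.706.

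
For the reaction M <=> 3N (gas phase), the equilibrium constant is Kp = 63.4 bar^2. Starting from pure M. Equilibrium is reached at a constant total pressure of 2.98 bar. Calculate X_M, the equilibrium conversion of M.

X = 0.747

Basis: 1 mol M initially; let X = conversion of M. Extent ξ = X.
At extent ξ: n_M = 1 − X; n_N = 3X.
Summing: n_T = 1 + 2X.
With p_i = (n_i/n_T)P, Kp = p_N^3 / (p_M).
Substituting and setting equal to 63.4 bar^2 gives a polynomial in X; the root in (0,1) is X = 0.747.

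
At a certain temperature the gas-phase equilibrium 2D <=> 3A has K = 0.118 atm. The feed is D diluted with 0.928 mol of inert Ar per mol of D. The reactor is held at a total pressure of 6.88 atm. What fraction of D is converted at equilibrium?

X = 0.189

Let X = conversion of D (basis 1 mol D); extent of reaction ξ = 0.5X.
Moles: n_D = 1 − X; n_A = 1.5X; n_I = 0.928 (inert).
Total moles n_T = 1.93 + 0.5X.
y_i = n_i/n_T, p_i = y_i·P. K = p_A^3 / (p_D^2).
This yields a degree-3 equation in X; solving on (0,1), X = 0.189.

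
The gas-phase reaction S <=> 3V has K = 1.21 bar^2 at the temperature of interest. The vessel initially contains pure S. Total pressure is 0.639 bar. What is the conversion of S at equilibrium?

X = 0.597

Take 1 mol S as basis and let X be its fractional conversion, so ξ = X.
At extent ξ: n_S = 1 − X; n_V = 3X.
Summing: n_T = 1 + 2X.
With p_i = (n_i/n_T)P, K = p_V^3 / (p_S).
This yields a degree-3 equation in X; solving on (0,1), X = 0.597.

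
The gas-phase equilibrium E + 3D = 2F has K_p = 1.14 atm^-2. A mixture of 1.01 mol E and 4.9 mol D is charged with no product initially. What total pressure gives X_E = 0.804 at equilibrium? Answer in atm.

P = 3.79 atm

Take 1.01 mol E as basis and let X be its fractional conversion, so ξ = 1.01X.
Mole table: n_E = 1.01 − 1.01X; n_D = 4.9 − 3.03X; n_F = 2.02X.
Total moles n_T = 5.91 − 2.02X.
K_p = p_F^2 / (p_E p_D^3) with p_i = (n_i/n_T)·P.
At X = 0.804: the mole-fraction product g(X) = Π y_i^ν_i = 16.36. Since K_p = g(X)·P^{-2}, P = (g/K_p)^(1/2) = (16.36/1.14)^(1/2) = 3.79 atm.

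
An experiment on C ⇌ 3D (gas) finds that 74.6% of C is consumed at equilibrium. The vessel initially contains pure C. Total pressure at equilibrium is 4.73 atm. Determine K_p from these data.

Take 1 mol C as basis and let X be its fractional conversion, so ξ = X.
At extent ξ: n_C = 1 − X; n_D = 3X.
n_T = Σnᵢ = 1 + 2X.
At X = 0.746: n_C = 0.254, n_D = 2.24, n_T = 2.49.
p_i = (n_i/n_T)·P. K_p = p_D^3 / (p_C) = 159 atm^2.

K_p = 159 atm^2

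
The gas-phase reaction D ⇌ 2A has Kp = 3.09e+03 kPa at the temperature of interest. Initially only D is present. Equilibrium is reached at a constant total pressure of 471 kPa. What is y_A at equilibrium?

Let X = conversion of D (basis 1 mol D); extent of reaction ξ = X.
Mole table: n_D = 1 − X; n_A = 2X.
n_T = Σnᵢ = 1 + X.
Mole fractions y_i = n_i/n_T; Kp = p_A^2 / (p_D) with p_i = y_i·P.
This yields a degree-2 equation in X; solving on (0,1), X = 0.788.
Then n_A = 1.58, n_T = 1.79, so y_A = 0.882.

y_A = 0.882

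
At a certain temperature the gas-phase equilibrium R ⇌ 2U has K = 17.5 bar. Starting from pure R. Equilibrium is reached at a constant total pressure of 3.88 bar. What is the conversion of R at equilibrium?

Let X = conversion of R (basis 1 mol R); extent of reaction ξ = X.
Moles: n_R = 1 − X; n_U = 2X.
Total moles n_T = 1 + X.
y_i = n_i/n_T, p_i = y_i·P. K = p_U^2 / (p_R).
Setting this equal to 17.5 bar and taking the physical root (0 < X < 1) gives X = 0.728.

X = 0.728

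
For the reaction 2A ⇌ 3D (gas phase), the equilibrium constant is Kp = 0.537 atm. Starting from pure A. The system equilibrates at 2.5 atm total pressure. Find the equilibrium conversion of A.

X = 0.323

Let X = conversion of A (basis 1 mol A); extent of reaction ξ = 0.5X.
Mole table: n_A = 1 − X; n_D = 1.5X.
n_T = Σnᵢ = 1 + 0.5X.
Mole fractions y_i = n_i/n_T; Kp = p_D^3 / (p_A^2) with p_i = y_i·P.
Equating to 0.537 atm and solving on 0 < X < 1: X = 0.323.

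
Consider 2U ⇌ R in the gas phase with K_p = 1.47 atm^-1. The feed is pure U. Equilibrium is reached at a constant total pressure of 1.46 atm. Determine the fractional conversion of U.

Take 1 mol U as basis and let X be its fractional conversion, so ξ = 0.5X.
At extent ξ: n_U = 1 − X; n_R = 0.5X.
Total moles n_T = 1 − 0.5X.
With p_i = (n_i/n_T)P, K_p = p_R / (p_U^2).
Substituting and setting equal to 1.47 atm^-1 gives a polynomial in X; the root in (0,1) is X = 0.677.

X = 0.677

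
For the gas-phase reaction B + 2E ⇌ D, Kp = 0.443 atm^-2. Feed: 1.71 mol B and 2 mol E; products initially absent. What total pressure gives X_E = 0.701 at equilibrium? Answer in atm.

P = 4.83 atm

Take 2 mol E as basis and let X be its fractional conversion, so ξ = X.
Moles: n_B = 1.71 − X; n_E = 2 − 2X; n_D = X.
Summing: n_T = 3.71 − 2X.
Kp = p_D / (p_B p_E^2) with p_i = (n_i/n_T)·P.
At X = 0.701: the mole-fraction product g(X) = Π y_i^ν_i = 10.35. Since Kp = g(X)·P^{-2}, P = (g/Kp)^(1/2) = (10.35/0.443)^(1/2) = 4.83 atm.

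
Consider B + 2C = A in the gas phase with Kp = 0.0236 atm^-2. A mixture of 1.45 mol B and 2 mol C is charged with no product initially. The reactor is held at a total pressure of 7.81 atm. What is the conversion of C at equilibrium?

Basis: 2 mol C initially; let X = conversion of C. Extent ξ = X.
Mole table: n_B = 1.45 − X; n_C = 2 − 2X; n_A = X.
n_T = Σnᵢ = 3.45 − 2X.
y_i = n_i/n_T, p_i = y_i·P. Kp = p_A / (p_B p_C^2).
Setting this equal to 0.0236 atm^-2 and taking the physical root (0 < X < 1) gives X = 0.352.

X = 0.352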